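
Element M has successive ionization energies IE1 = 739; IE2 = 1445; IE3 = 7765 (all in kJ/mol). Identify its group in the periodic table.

Look for the largest jump between consecutive ionization energies: IE3/IE2 ≈ 5.4, far larger than any earlier ratio.
That jump marks the point where a core electron is being removed. So the atom has 2 valence electrons.
A main-group element with 2 valence electrons is in group 2.

Group 2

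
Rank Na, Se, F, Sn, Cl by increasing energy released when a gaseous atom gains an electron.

Electron affinity generally becomes more exothermic across a period toward the halogens and less exothermic down a group.
Neither a single period nor a single group — weigh both effects.
Sn > Na: period and group pull opposite ways; the across-period shift dominates (107 vs 53 kJ/mol).
Se > Sn: relative to Sn, both the across-period and down-group shifts push Se's electron affinity up.
F > Se: both effects reinforce here, so F is clearly the higher of the two.
Cl > F: this pair runs against the simple trend — see the exception note.
Note the exception: Cl has a higher electron affinity than F, contrary to the simple trend — F's small 2p subshell makes the incoming electron feel strong e⁻–e⁻ repulsion, so Cl actually releases more energy on gaining an electron.
Tabulated electron affinity (kJ/mol): F 328, Na 53, Cl 349, Se 195, Sn 107.
So from lowest to highest: Na < Sn < Se < F < Cl.

Na < Sn < Se < F < Cl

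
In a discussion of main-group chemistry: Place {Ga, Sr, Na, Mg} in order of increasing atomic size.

Ga, Mg, Na, Sr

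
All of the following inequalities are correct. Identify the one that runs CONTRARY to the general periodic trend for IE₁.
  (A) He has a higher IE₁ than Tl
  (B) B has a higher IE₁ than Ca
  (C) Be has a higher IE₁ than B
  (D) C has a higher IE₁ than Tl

(C)

The general trend: IE₁ increases across a period and decreases down a group.
(A) He (period 1, group 18) vs Tl (period 6, group 13): the stated order agrees with the simple trend.
(B) B (period 2, group 13) vs Ca (period 4, group 2): the stated order agrees with the simple trend.
(C) Be (period 2, group 2) vs B (period 2, group 13): the stated order contradicts the simple trend.
(D) C (period 2, group 14) vs Tl (period 6, group 13): the stated order agrees with the simple trend.
The exception is (C): removing B's lone 2p electron is easier than breaking Be's filled 2s².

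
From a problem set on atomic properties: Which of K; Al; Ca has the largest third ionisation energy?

Consider each +2 ion: K²⁺ is already 1 electron into the core; Al²⁺ still has 1 valence electron; Ca²⁺ is the bare [Ar] core.
Breaking into a closed-shell core is much more expensive than removing a leftover valence electron — K and Ca have the largest IE_3 here.
The numbers (kJ/mol): K 4420, Al 2745, Ca 4912.
Overall IE_3 order: Al < K < Ca.

Ca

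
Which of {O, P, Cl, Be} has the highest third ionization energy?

IE_3 is the cost of taking one more electron from the +2 cation: O²⁺ still has 4 valence electrons; P²⁺ still has 3 valence electrons; Cl²⁺ still has 5 valence electrons; Be²⁺ is the bare [He] core.
Core electrons are held far more tightly than valence electrons, so Be tops the IE_3 order.
Valence configurations: O²⁺ [He]2s²2p², P²⁺ [Ne]3s²3p¹, Cl²⁺ [Ne]3s²3p³.
The numbers (kJ/mol): O 5300, P 2914, Cl 3822, Be 14849.
Hence IE_3: P < Cl < O < Be.

Be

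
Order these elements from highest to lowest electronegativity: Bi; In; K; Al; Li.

Electronegativity increases across a period and decreases down a group, tracking effective nuclear charge and atomic size.
Here both period and group differ, so the two effects have to be weighed against each other.
Li > K: Li sits above K in group 1, so the down-group effect alone puts Li higher.
Al > Li: period and group pull opposite ways; the across-period shift dominates (1.61 vs 0.98).
In > Al: this pair runs against the simple trend — see the exception note.
Bi > In: period and group pull opposite ways; the across-period shift dominates (2.02 vs 1.78).
Note the exception: In has a higher electronegativity than Al, contrary to the simple trend — poor shielding by filled d (and f) subshells raises the heavier element's effective nuclear charge more than the simple down-group trend predicts.
For reference (Pauling): Li 0.98, Al 1.61, K 0.82, In 1.78, Bi 2.02.
So from highest to lowest: Bi > In > Al > Li > K.

Bi > In > Al > Li > K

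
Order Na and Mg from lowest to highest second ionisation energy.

Consider each +1 ion: Na⁺ is the bare [Ne] core; Mg⁺ still has 1 valence electron.
Breaking into a closed-shell core is much more expensive than removing a leftover valence electron — Na has the largest IE_2 here.
Tabulated IE_2 (kJ/mol): Na 4562, Mg 1451.
So the second ionization energies run Mg < Na.

Mg < Na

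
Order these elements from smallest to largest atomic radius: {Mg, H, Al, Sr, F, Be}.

H, F, Be, Al, Mg, Sr

H is in period 1, group 1; Be is in period 2, group 2; F is in period 2, group 17; Mg is in period 3, group 2; Al is in period 3, group 13; Sr is in period 5, group 2.
Radius decreases left→right (rising Z_eff, same n) and increases top→bottom (higher n).
Here both period and group differ, so the two effects have to be weighed against each other.
F > H: the two effects oppose for this pair; the down-group effect wins (64 vs 32 pm).
Be > F: both are in period 2; the period trend gives Be the larger value.
Al > Be: period and group pull opposite ways; the down-group shift dominates (126 vs 102 pm).
Mg > Al: Mg lies to the left of Al in period 3, so the across-period effect alone puts Mg larger.
Sr > Mg: Sr sits below Mg in group 2, so the down-group effect alone puts Sr larger.
For reference (pm): H 32, Be 102, F 64, Mg 139, Al 126, Sr 185.
So from smallest to largest: H < F < Be < Al < Mg < Sr.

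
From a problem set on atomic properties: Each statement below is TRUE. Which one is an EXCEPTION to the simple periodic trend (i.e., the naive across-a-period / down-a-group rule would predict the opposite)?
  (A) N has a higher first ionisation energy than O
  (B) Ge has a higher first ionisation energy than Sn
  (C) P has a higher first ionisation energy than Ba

The general trend: first ionisation energy increases across a period and decreases down a group.
(A) N (period 2, group 15) vs O (period 2, group 16): the stated order contradicts the simple trend.
(B) Ge (period 4, group 14) vs Sn (period 5, group 14): the stated order agrees with the simple trend.
(C) P (period 3, group 15) vs Ba (period 6, group 2): the stated order agrees with the simple trend.
The exception is (A): pairing an electron in O's 2p⁴ costs repulsion energy, so O ionizes more easily than half-filled N (2p³).

(A)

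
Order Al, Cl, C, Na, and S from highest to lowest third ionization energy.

Na > C > Cl > S > Al

IE_3 is the cost of taking one more electron from the +2 cation: Al²⁺ still has 1 valence electron; Cl²⁺ still has 5 valence electrons; C²⁺ still has 2 valence electrons; Na²⁺ is already 1 electron into the core; S²⁺ still has 4 valence electrons.
Breaking into a closed-shell core is much more expensive than removing a leftover valence electron — Na has the largest IE_3 here.
Valence configurations: Al²⁺ [Ne]3s¹, Cl²⁺ [Ne]3s²3p³, C²⁺ [He]2s², S²⁺ [Ne]3s²3p².
Tabulated IE_3 (kJ/mol): Al 2745, Cl 3822, C 4620, Na 6910, S 3357.
So the third ionization energies run Al < S < Cl < C < Na.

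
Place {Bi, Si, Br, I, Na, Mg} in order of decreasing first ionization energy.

Br, I, Si, Mg, Bi, Na

Na is in period 3, group 1; Mg is in period 3, group 2; Si is in period 3, group 14; Br is in period 4, group 17; I is in period 5, group 17; Bi is in period 6, group 15.
First ionization energy rises across a period (greater Z_eff holds electrons more tightly) and falls down a group (valence electrons are farther from the nucleus).
Here both period and group differ, so the two effects have to be weighed against each other.
Bi > Na: period and group pull opposite ways; the across-period shift dominates (703 vs 496 kJ/mol).
Mg > Bi: period and group pull opposite ways; the down-group shift dominates (738 vs 703 kJ/mol).
Si > Mg: both are in period 3; the period trend gives Si the larger value.
I > Si: the two effects oppose for this pair; the across-period effect wins (1008 vs 786 kJ/mol).
Br > I: Br sits above I in group 17, so the down-group effect alone puts Br higher.
For reference (kJ/mol): Na 496, Mg 738, Si 786, Br 1140, I 1008, Bi 703.
So from highest to lowest: Br > I > Si > Mg > Bi > Na.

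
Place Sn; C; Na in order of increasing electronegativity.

C is in period 2, group 14; Na is in period 3, group 1; Sn is in period 5, group 14.
EN rises left→right (higher Z_eff, smaller atoms) and falls top→bottom (larger, more shielded atoms).
These span different periods and groups, so the two trends combine.
Sn > Na: period and group pull opposite ways; the across-period shift dominates (1.96 vs 0.93).
C > Sn: they share group 14; the group trend gives C the larger value.
Tabulated electronegativity (Pauling): C 2.55, Na 0.93, Sn 1.96.
So from lowest to highest: Na < Sn < C.

Na, Sn, C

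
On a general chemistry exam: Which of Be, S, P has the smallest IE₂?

IE_2 is the cost of taking one more electron from the +1 cation: Be⁺ still has 1 valence electron; S⁺ still has 5 valence electrons; P⁺ still has 4 valence electrons.
All are still removing valence electrons, so compare the +1 ions as you would atoms: IE_2 generally rises across a period (higher Z_eff) and falls down a group (larger shell), subject to the usual subshell exceptions.
Valence configurations: Be⁺ [He]2s¹, S⁺ [Ne]3s²3p³, P⁺ [Ne]3s²3p².
Approximate IE_2 values (kJ/mol): Be 1757, S 2252, P 1907.
Hence IE_2: Be < P < S.

Be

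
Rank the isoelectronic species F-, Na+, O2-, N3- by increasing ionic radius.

Na+ < F- < O2- < N3-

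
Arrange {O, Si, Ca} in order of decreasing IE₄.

O > Ca > Si

The fourth ionization energy removes an electron from the +3 ion. For each element: O³⁺ still has 3 valence electrons; Si³⁺ still has 1 valence electron; Ca³⁺ is already 1 electron into the core.
Usually core removal costs more than valence removal, but here the competition is close: a tightly held n=2 valence electron can cost more to remove than an n=3 core electron, so the actual values have to decide it.
Valence configurations: O³⁺ [He]2s²2p¹, Si³⁺ [Ne]3s¹.
The numbers (kJ/mol): O 7469, Si 4356, Ca 6491.
So the fourth ionization energies run Si < Ca < O.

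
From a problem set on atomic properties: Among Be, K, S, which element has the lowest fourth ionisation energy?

S

After 3 electrons have been removed, what remains? Be³⁺ is already 1 electron into the core; K³⁺ is already 2 electrons into the core; S³⁺ still has 3 valence electrons.
Core electrons are held far more tightly than valence electrons, so K and Be top the IE_4 order.
Approximate IE_4 values (kJ/mol): Be 21007, K 5877, S 4556.
So the fourth ionization energies run S < K < Be.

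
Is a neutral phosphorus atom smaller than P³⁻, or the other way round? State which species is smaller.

P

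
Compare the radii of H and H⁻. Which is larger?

H⁻

Forming H⁻ adds 1 electron to H. More electron–electron repulsion in the same shell, with unchanged nuclear charge, lets the cloud expand.
An anion is larger than its parent atom: H⁻ > H.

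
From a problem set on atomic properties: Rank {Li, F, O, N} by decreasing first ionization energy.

F > N > O > Li

Li is in period 2, group 1; N is in period 2, group 15; O is in period 2, group 16; F is in period 2, group 17.
Removing the outermost electron gets harder across a period and easier down a group.
All lie in period 2; the across-period trend (first ionization energy increases left to right) applies, with the exception below.
Note the exception: N has a higher first ionization energy than O, contrary to the simple trend — pairing an electron in O's 2p⁴ costs repulsion energy, so O ionizes more easily than half-filled N (2p³).
For reference (kJ/mol): Li 520, N 1402, O 1314, F 1681.
So from highest to lowest: F > N > O > Li.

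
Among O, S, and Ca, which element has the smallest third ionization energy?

S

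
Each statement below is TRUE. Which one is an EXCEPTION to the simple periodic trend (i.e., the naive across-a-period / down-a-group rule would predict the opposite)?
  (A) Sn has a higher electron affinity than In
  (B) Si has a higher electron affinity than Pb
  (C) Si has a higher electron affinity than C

The general trend: electron affinity increases across a period and decreases down a group.
(A) Sn (period 5, group 14) vs In (period 5, group 13): the stated order agrees with the simple trend.
(B) Si (period 3, group 14) vs Pb (period 6, group 14): the stated order agrees with the simple trend.
(C) Si (period 3, group 14) vs C (period 2, group 14): the stated order contradicts the simple trend.
The exception is (C): Si's larger, more diffuse 3p orbitals accept an added electron slightly more readily than C's compact 2p.

(C)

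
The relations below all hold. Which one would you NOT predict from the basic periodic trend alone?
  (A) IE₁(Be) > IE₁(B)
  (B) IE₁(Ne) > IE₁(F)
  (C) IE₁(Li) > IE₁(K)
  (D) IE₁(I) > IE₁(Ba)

The general trend: first ionization energy increases across a period and decreases down a group.
(A) Be (period 2, group 2) vs B (period 2, group 13): the stated order contradicts the simple trend.
(B) Ne (period 2, group 18) vs F (period 2, group 17): the stated order agrees with the simple trend.
(C) Li (period 2, group 1) vs K (period 4, group 1): the stated order agrees with the simple trend.
(D) I (period 5, group 17) vs Ba (period 6, group 2): the stated order agrees with the simple trend.
The exception is (A): removing B's lone 2p electron is easier than breaking Be's filled 2s².

(A)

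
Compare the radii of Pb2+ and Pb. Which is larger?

Pb

Forming Pb2+ removes 2 electrons from Pb. Fewer electrons for the same nuclear charge means less shielding and a higher Z_eff on the remaining electrons.
A cation is smaller than its parent atom: Pb2+ < Pb.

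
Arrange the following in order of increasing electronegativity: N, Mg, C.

C is in period 2, group 14; N is in period 2, group 15; Mg is in period 3, group 2.
Atoms toward the upper right of the periodic table pull bonding electrons most strongly.
These span different periods and groups, so the two trends combine.
C > Mg: relative to Mg, both the across-period and down-group shifts push C's electronegativity up.
N > C: N lies to the right of C in period 2, so the across-period effect alone puts N higher.
Tabulated electronegativity (Pauling): C 2.55, N 3.04, Mg 1.31.
So from lowest to highest: Mg < C < N.

Mg, C, N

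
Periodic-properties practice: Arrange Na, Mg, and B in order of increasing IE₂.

IE_2 is the cost of taking one more electron from the +1 cation: Na⁺ is the bare [Ne] core; Mg⁺ still has 1 valence electron; B⁺ still has 2 valence electrons.
Breaking into a closed-shell core is much more expensive than removing a leftover valence electron — Na has the largest IE_2 here.
Valence configurations: Mg⁺ [Ne]3s¹, B⁺ [He]2s².
The numbers (kJ/mol): Na 4562, Mg 1451, B 2427.
Overall IE_2 order: Mg < B < Na.

Mg < B < Na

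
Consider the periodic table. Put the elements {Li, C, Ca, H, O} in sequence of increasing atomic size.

H is in period 1, group 1; Li is in period 2, group 1; C is in period 2, group 14; O is in period 2, group 16; Ca is in period 4, group 2.
Moving right in a period, electrons are added to the same shell under a stronger nuclear pull, so atoms get smaller; moving down, a new shell is opened and atoms get larger.
Here both period and group differ, so the two effects have to be weighed against each other.
O > H: period and group pull opposite ways; the down-group shift dominates (63 vs 32 pm).
C > O: C lies to the left of O in period 2, so the across-period effect alone puts C larger.
Li > C: Li lies to the left of C in period 2, so the across-period effect alone puts Li larger.
Ca > Li: the two effects oppose for this pair; the down-group effect wins (171 vs 133 pm).
For reference (pm): H 32, Li 133, C 75, O 63, Ca 171.
So from smallest to largest: H < O < C < Li < Ca.

H, O, C, Li, Ca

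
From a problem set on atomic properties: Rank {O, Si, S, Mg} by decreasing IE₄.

IE_4 is the cost of taking one more electron from the +3 cation: O³⁺ still has 3 valence electrons; Si³⁺ still has 1 valence electron; S³⁺ still has 3 valence electrons; Mg³⁺ is already 1 electron into the core.
Breaking into a closed-shell core is much more expensive than removing a leftover valence electron — Mg has the largest IE_4 here.
Valence configurations: O³⁺ [He]2s²2p¹, Si³⁺ [Ne]3s¹, S³⁺ [Ne]3s²3p¹.
Approximate IE_4 values (kJ/mol): O 7469, Si 4356, S 4556, Mg 10543.
So the fourth ionization energies run Si < S < O < Mg.

Mg, O, S, Si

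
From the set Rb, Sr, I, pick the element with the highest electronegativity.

I

EN rises left→right (higher Z_eff, smaller atoms) and falls top→bottom (larger, more shielded atoms).
All lie in period 5, so electronegativity increases left to right.
The highest electronegativity among these belongs to I.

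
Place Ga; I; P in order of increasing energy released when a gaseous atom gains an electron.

P is in period 3, group 15; Ga is in period 4, group 13; I is in period 5, group 17.
Electron affinity generally becomes more exothermic across a period toward the halogens and less exothermic down a group.
Here both period and group differ, so the two effects have to be weighed against each other.
P > Ga: relative to Ga, both the across-period and down-group shifts push P's electron affinity up.
I > P: period and group pull opposite ways; the across-period shift dominates (295 vs 72 kJ/mol).
Tabulated electron affinity (kJ/mol): P 72, Ga 29, I 295.
So from lowest to highest: Ga < P < I.

Ga, P, I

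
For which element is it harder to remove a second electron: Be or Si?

After 1 electron has been removed, what remains? Be⁺ still has 1 valence electron; Si⁺ still has 3 valence electrons.
All are still removing valence electrons, so compare the +1 ions as you would atoms: IE_2 generally rises across a period (higher Z_eff) and falls down a group (larger shell), subject to the usual subshell exceptions.
Valence configurations: Be⁺ [He]2s¹, Si⁺ [Ne]3s²3p¹.
Approximate IE_2 values (kJ/mol): Be 1757, Si 1577.
Putting it together, IE_2: Si < Be.

Be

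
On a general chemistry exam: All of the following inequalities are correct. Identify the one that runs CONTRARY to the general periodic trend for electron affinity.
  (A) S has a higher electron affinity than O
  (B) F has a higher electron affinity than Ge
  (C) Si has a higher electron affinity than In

(A)

The general trend: electron affinity increases across a period and decreases down a group.
(A) S (period 3, group 16) vs O (period 2, group 16): the stated order contradicts the simple trend.
(B) F (period 2, group 17) vs Ge (period 4, group 14): the stated order agrees with the simple trend.
(C) Si (period 3, group 14) vs In (period 5, group 13): the stated order agrees with the simple trend.
The exception is (A): the compact 2p subshell of O repels the added electron more than S's larger 3p does.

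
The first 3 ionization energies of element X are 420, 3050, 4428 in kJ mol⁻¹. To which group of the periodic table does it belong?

Group 1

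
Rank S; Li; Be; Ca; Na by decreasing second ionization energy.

Li > Na > S > Be > Ca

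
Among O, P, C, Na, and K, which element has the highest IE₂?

Na

Consider each +1 ion: O⁺ still has 5 valence electrons; P⁺ still has 4 valence electrons; C⁺ still has 3 valence electrons; Na⁺ is the bare [Ne] core; K⁺ is the bare [Ar] core.
Usually core removal costs more than valence removal, but here the competition is close: a tightly held n=2 valence electron can cost more to remove than an n=3 core electron, so the actual values have to decide it.
Valence configurations: O⁺ [He]2s²2p³, P⁺ [Ne]3s²3p², C⁺ [He]2s²2p¹.
Approximate IE_2 values (kJ/mol): O 3388, P 1907, C 2353, Na 4562, K 3052.
Putting it together, IE_2: P < C < K < O < Na.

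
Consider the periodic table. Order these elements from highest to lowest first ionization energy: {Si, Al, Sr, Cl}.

Al is in period 3, group 13; Si is in period 3, group 14; Cl is in period 3, group 17; Sr is in period 5, group 2.
Removing the outermost electron gets harder across a period and easier down a group.
Neither a single period nor a single group — weigh both effects.
Al > Sr: both effects reinforce here, so Al is clearly the higher of the two.
Si > Al: Si lies to the right of Al in period 3, so the across-period effect alone puts Si higher.
Cl > Si: both are in period 3; the period trend gives Cl the larger value.
For reference (kJ/mol): Al 578, Si 786, Cl 1251, Sr 550.
So from highest to lowest: Cl > Si > Al > Sr.

Cl > Si > Al > Sr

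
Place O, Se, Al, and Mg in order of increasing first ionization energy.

Al < Mg < Se < O

IE₁ increases left→right with effective nuclear charge and decreases top→bottom as the valence shell moves farther out.
Here both period and group differ, so the two effects have to be weighed against each other.
Mg > Al: this pair runs against the simple trend — see the exception note.
Se > Mg: the two effects oppose for this pair; the across-period effect wins (941 vs 738 kJ/mol).
O > Se: O sits above Se in group 16, so the down-group effect alone puts O higher.
Note the exception: Mg has a higher first ionization energy than Al, contrary to the simple trend — Al's single 3p electron is easier to remove than one from Mg's filled 3s².
For reference (kJ/mol): O 1314, Mg 738, Al 578, Se 941.
So from lowest to highest: Al < Mg < Se < O.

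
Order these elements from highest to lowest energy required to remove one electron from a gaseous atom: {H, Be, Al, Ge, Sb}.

H, Be, Sb, Ge, Al

H is in period 1, group 1; Be is in period 2, group 2; Al is in period 3, group 13; Ge is in period 4, group 14; Sb is in period 5, group 15.
First ionization energy rises across a period (greater Z_eff holds electrons more tightly) and falls down a group (valence electrons are farther from the nucleus).
A diagonal step moves right (one effect) and down (the opposite effect) at once.
Ge > Al: the two effects oppose for this pair; the across-period effect wins (762 vs 578 kJ/mol).
Sb > Ge: period and group pull opposite ways; the across-period shift dominates (831 vs 762 kJ/mol).
Be > Sb: the two effects oppose for this pair; the down-group effect wins (900 vs 831 kJ/mol).
H > Be: the two effects oppose for this pair; the down-group effect wins (1312 vs 900 kJ/mol).
Approximate values (kJ/mol): H 1312, Be 900, Al 578, Ge 762, Sb 831.
So from highest to lowest: H > Be > Sb > Ge > Al.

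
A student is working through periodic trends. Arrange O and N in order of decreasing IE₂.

Consider each +1 ion: O⁺ still has 5 valence electrons; N⁺ still has 4 valence electrons.
All are still removing valence electrons, so compare the +1 ions as you would atoms: IE_2 generally rises across a period (higher Z_eff) and falls down a group (larger shell), subject to the usual subshell exceptions.
Valence configurations: O⁺ [He]2s²2p³, N⁺ [He]2s²2p².
Tabulated IE_2 (kJ/mol): O 3388, N 2856.
So the second ionization energies run N < O.

O > N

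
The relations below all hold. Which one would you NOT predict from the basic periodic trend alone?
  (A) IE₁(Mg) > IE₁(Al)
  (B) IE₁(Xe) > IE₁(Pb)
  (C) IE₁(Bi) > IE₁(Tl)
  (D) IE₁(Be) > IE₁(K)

The general trend: first ionisation energy increases across a period and decreases down a group.
(A) Mg (period 3, group 2) vs Al (period 3, group 13): the stated order contradicts the simple trend.
(B) Xe (period 5, group 18) vs Pb (period 6, group 14): the stated order agrees with the simple trend.
(C) Bi (period 6, group 15) vs Tl (period 6, group 13): the stated order agrees with the simple trend.
(D) Be (period 2, group 2) vs K (period 4, group 1): the stated order agrees with the simple trend.
The exception is (A): Al's single 3p electron is easier to remove than one from Mg's filled 3s².

(A)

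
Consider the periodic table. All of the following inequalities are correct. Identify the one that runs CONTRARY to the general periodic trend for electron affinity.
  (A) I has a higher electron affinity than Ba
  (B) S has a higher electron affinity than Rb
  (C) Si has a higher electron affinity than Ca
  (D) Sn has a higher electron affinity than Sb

The general trend: electron affinity increases across a period and decreases down a group.
(A) I (period 5, group 17) vs Ba (period 6, group 2): the stated order agrees with the simple trend.
(B) S (period 3, group 16) vs Rb (period 5, group 1): the stated order agrees with the simple trend.
(C) Si (period 3, group 14) vs Ca (period 4, group 2): the stated order agrees with the simple trend.
(D) Sn (period 5, group 14) vs Sb (period 5, group 15): the stated order contradicts the simple trend.
The exception is (D): adding an electron to Sb's half-filled 5p³ is unfavourable, so Sn has the more exothermic EA.

(D)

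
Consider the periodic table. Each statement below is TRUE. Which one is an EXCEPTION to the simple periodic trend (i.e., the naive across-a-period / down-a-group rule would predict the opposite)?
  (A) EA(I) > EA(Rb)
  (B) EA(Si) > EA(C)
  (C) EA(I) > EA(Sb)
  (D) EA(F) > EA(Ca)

(B)

The general trend: electron affinity increases across a period and decreases down a group.
(A) I (period 5, group 17) vs Rb (period 5, group 1): the stated order agrees with the simple trend.
(B) Si (period 3, group 14) vs C (period 2, group 14): the stated order contradicts the simple trend.
(C) I (period 5, group 17) vs Sb (period 5, group 15): the stated order agrees with the simple trend.
(D) F (period 2, group 17) vs Ca (period 4, group 2): the stated order agrees with the simple trend.
The exception is (B): Si's larger, more diffuse 3p orbitals accept an added electron slightly more readily than C's compact 2p.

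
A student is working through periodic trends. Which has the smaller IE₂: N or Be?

Be

The second ionization energy removes an electron from the +1 ion. For each element: N⁺ still has 4 valence electrons; Be⁺ still has 1 valence electron.
All are still removing valence electrons, so compare the +1 ions as you would atoms: IE_2 generally rises across a period (higher Z_eff) and falls down a group (larger shell), subject to the usual subshell exceptions.
Valence configurations: N⁺ [He]2s²2p², Be⁺ [He]2s¹.
The numbers (kJ/mol): N 2856, Be 1757.
Putting it together, IE_2: Be < N.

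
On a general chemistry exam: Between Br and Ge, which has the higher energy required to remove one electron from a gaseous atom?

Ge is in period 4, group 14; Br is in period 4, group 17.
Across a period the outer electron is held more tightly (higher IE₁); down a group it sits in a higher shell, more shielded, and comes off more easily.
All lie in period 4, so first ionization energy increases left to right.
So Br has the higher energy required to remove one electron from a gaseous atom (Br > Ge).

Br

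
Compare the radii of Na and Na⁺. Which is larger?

Na

Forming Na⁺ removes 1 electron from Na. Fewer electrons for the same nuclear charge means less shielding and a higher Z_eff on the remaining electrons, and for main-group metals the entire outer shell is lost.
A cation is smaller than its parent atom: Na⁺ < Na.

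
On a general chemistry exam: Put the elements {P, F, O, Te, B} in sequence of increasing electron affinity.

B < P < O < Te < F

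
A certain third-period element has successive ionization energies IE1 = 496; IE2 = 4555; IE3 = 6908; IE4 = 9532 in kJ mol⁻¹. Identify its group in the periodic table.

Look for the largest jump between consecutive ionization energies: IE2/IE1 ≈ 9.2, far larger than any earlier ratio.
That jump marks the point where a core electron is being removed. So the atom has 1 valence electron.
A main-group element with 1 valence electron is in group 1.

Group 1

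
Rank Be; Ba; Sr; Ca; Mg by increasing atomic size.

Be, Mg, Ca, Sr, Ba

Be is in period 2, group 2; Mg is in period 3, group 2; Ca is in period 4, group 2; Sr is in period 5, group 2; Ba is in period 6, group 2.
Radius decreases left→right (rising Z_eff, same n) and increases top→bottom (higher n).
All are in group 2, so atomic radius increases down the group.
So from smallest to largest: Be < Mg < Ca < Sr < Ba.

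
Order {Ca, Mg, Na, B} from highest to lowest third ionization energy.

The third ionization energy removes an electron from the +2 ion. For each element: Ca²⁺ is the bare [Ar] core; Mg²⁺ is the bare [Ne] core; Na²⁺ is already 1 electron into the core; B²⁺ still has 1 valence electron.
Breaking into a closed-shell core is much more expensive than removing a leftover valence electron — Ca, Na and Mg have the largest IE_3 here.
The numbers (kJ/mol): Ca 4912, Mg 7733, Na 6910, B 3660.
So the third ionization energies run B < Ca < Na < Mg.

Mg > Na > Ca > B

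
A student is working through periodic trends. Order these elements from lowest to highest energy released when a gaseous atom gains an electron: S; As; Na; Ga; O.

Ga < Na < As < O < S

O is in period 2, group 16; Na is in period 3, group 1; S is in period 3, group 16; Ga is in period 4, group 13; As is in period 4, group 15.
Adding an electron releases more energy for atoms nearer the top right (short of the noble gases).
Here both period and group differ, so the two effects have to be weighed against each other.
Na > Ga: the two effects oppose for this pair; the down-group effect wins (53 vs 29 kJ/mol).
As > Na: period and group pull opposite ways; the across-period shift dominates (78 vs 53 kJ/mol).
O > As: relative to As, both the across-period and down-group shifts push O's electron affinity up.
S > O: this pair runs against the simple trend — see the exception note.
Note the exception: S has a higher electron affinity than O, contrary to the simple trend — the compact 2p subshell of O repels the added electron more than S's larger 3p does.
For reference (kJ/mol): O 141, Na 53, S 200, Ga 29, As 78.
So from lowest to highest: Ga < Na < As < O < S.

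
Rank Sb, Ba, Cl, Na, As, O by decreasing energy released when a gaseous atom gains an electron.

O is in period 2, group 16; Na is in period 3, group 1; Cl is in period 3, group 17; As is in period 4, group 15; Sb is in period 5, group 15; Ba is in period 6, group 2.
Adding an electron releases more energy for atoms nearer the top right (short of the noble gases).
Here both period and group differ, so the two effects have to be weighed against each other.
Na > Ba: the two effects oppose for this pair; the down-group effect wins (53 vs 14 kJ/mol).
As > Na: the two effects oppose for this pair; the across-period effect wins (78 vs 53 kJ/mol).
Sb > As: this pair runs against the simple trend — see the exception note.
O > Sb: both effects reinforce here, so O is clearly the higher of the two.
Cl > O: the two effects oppose for this pair; the across-period effect wins (349 vs 141 kJ/mol).
Note the exception: Sb has a higher electron affinity than As, contrary to the simple trend — both are half-filled np³, but the pairing/repulsion penalty for the added electron shrinks as the p orbitals become larger and more diffuse down the group, and for Sb that outweighs the weaker nuclear attraction.
For reference (kJ/mol): O 141, Na 53, Cl 349, As 78, Sb 103, Ba 14.
So from highest to lowest: Cl > O > Sb > As > Na > Ba.

Cl > O > Sb > As > Na > Ba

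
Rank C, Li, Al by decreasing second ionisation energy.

Li > C > Al

IE_2 is the cost of taking one more electron from the +1 cation: C⁺ still has 3 valence electrons; Li⁺ is the bare [He] core; Al⁺ still has 2 valence electrons.
Breaking into a closed-shell core is much more expensive than removing a leftover valence electron — Li has the largest IE_2 here.
Valence configurations: C⁺ [He]2s²2p¹, Al⁺ [Ne]3s².
Tabulated IE_2 (kJ/mol): C 2353, Li 7298, Al 1817.
Hence IE_2: Al < C < Li.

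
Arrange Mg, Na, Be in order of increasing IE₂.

IE_2 is the cost of taking one more electron from the +1 cation: Mg⁺ still has 1 valence electron; Na⁺ is the bare [Ne] core; Be⁺ still has 1 valence electron.
Pulling an electron out of a noble-gas core costs far more than removing a remaining valence electron, so Na sits at the high end of IE_2.
Valence configurations: Mg⁺ [Ne]3s¹, Be⁺ [He]2s¹.
Tabulated IE_2 (kJ/mol): Mg 1451, Na 4562, Be 1757.
So the second ionization energies run Mg < Be < Na.

Mg < Be < Na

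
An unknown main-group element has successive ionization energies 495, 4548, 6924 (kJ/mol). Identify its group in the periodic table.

Look for the largest jump between consecutive ionization energies: IE2/IE1 ≈ 9.2, far larger than any earlier ratio.
That jump marks the point where a core electron is being removed. So the atom has 1 valence electron.
A main-group element with 1 valence electron is in group 1.

Group 1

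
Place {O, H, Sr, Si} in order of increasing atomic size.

H, O, Si, Sr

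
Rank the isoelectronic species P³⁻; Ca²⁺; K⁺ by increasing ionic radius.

All of these have 18 electrons, so size is governed by nuclear charge alone: the more protons, the stronger the pull on the same electron cloud, and the smaller the ion.
Nuclear charges: Ca²⁺ (Z=20), K⁺ (Z=19), P³⁻ (Z=15).
Smallest to largest: Ca²⁺ < K⁺ < P³⁻.

Ca²⁺ < K⁺ < P³⁻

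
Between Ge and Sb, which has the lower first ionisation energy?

Ge

Ge is in period 4, group 14; Sb is in period 5, group 15.
Across a period the outer electron is held more tightly (higher IE₁); down a group it sits in a higher shell, more shielded, and comes off more easily.
These sit on a diagonal, where the across-period and down-group effects partly cancel.
Sb > Ge: the two effects oppose for this pair; the across-period effect wins (831 vs 762 kJ/mol).
Tabulated first ionization energy (kJ/mol): Ge 762, Sb 831.
So Ge has the lower first ionisation energy (Ge < Sb).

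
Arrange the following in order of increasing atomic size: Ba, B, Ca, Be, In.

B < Be < In < Ca < Ba

Be is in period 2, group 2; B is in period 2, group 13; Ca is in period 4, group 2; In is in period 5, group 13; Ba is in period 6, group 2.
Radius decreases left→right (rising Z_eff, same n) and increases top→bottom (higher n).
Neither a single period nor a single group — weigh both effects.
Be > B: both are in period 2; the period trend gives Be the larger value.
In > Be: the two effects oppose for this pair; the down-group effect wins (142 vs 102 pm).
Ca > In: period and group pull opposite ways; the across-period shift dominates (171 vs 142 pm).
Ba > Ca: they share group 2; the group trend gives Ba the larger value.
Tabulated atomic radius (pm): Be 102, B 85, Ca 171, In 142, Ba 196.
So from smallest to largest: B < Be < In < Ca < Ba.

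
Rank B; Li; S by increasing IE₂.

S < B < Li

Consider each +1 ion: B⁺ still has 2 valence electrons; Li⁺ is the bare [He] core; S⁺ still has 5 valence electrons.
Core electrons are held far more tightly than valence electrons, so Li tops the IE_2 order.
Valence configurations: B⁺ [He]2s², S⁺ [Ne]3s²3p³.
The numbers (kJ/mol): B 2427, Li 7298, S 2252.
Putting it together, IE_2: S < B < Li.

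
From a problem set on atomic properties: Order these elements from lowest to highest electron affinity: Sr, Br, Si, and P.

Sr < P < Si < Br

Si is in period 3, group 14; P is in period 3, group 15; Br is in period 4, group 17; Sr is in period 5, group 2.
Atoms with high Z_eff and room in the valence shell (especially the halogens) have the most exothermic electron affinities.
Here both period and group differ, so the two effects have to be weighed against each other.
P > Sr: both effects reinforce here, so P is clearly the higher of the two.
Si > P: this pair runs against the simple trend — see the exception note.
Br > Si: period and group pull opposite ways; the across-period shift dominates (325 vs 134 kJ/mol).
Note the exception: Si has a higher electron affinity than P, contrary to the simple trend — adding an electron to P's half-filled 3p³ is unfavourable, so Si (3p²) has the more exothermic EA.
Approximate values (kJ/mol): Si 134, P 72, Br 325, Sr 5.
So from lowest to highest: Sr < P < Si < Br.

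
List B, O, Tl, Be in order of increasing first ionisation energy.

Be is in period 2, group 2; B is in period 2, group 13; O is in period 2, group 16; Tl is in period 6, group 13.
First ionization energy rises across a period (greater Z_eff holds electrons more tightly) and falls down a group (valence electrons are farther from the nucleus).
These span different periods and groups, so the two trends combine.
B > Tl: they share group 13; the group trend gives B the larger value.
Be > B: this pair runs against the simple trend — see the exception note.
O > Be: O lies to the right of Be in period 2, so the across-period effect alone puts O higher.
Note the exception: Be has a higher first ionization energy than B, contrary to the simple trend — removing B's lone 2p electron is easier than breaking Be's filled 2s².
Approximate values (kJ/mol): Be 900, B 801, O 1314, Tl 589.
So from lowest to highest: Tl < B < Be < O.

Tl < B < Be < O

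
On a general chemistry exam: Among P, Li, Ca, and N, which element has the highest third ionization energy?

Consider each +2 ion: P²⁺ still has 3 valence electrons; Li²⁺ is already 1 electron into the core; Ca²⁺ is the bare [Ar] core; N²⁺ still has 3 valence electrons.
Core electrons are held far more tightly than valence electrons, so Ca and Li top the IE_3 order.
Valence configurations: P²⁺ [Ne]3s²3p¹, N²⁺ [He]2s²2p¹.
Tabulated IE_3 (kJ/mol): P 2914, Li 11815, Ca 4912, N 4578.
Hence IE_3: P < N < Ca < Li.

Li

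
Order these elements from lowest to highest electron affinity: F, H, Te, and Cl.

H < Te < F < Cl

Atoms with high Z_eff and room in the valence shell (especially the halogens) have the most exothermic electron affinities.
These span different periods and groups, so the two trends combine.
Te > H: period and group pull opposite ways; the across-period shift dominates (190 vs 73 kJ/mol).
F > Te: both effects reinforce here, so F is clearly the higher of the two.
Cl > F: this pair runs against the simple trend — see the exception note.
Note the exception: Cl has a higher electron affinity than F, contrary to the simple trend — F's small 2p subshell makes the incoming electron feel strong e⁻–e⁻ repulsion, so Cl actually releases more energy on gaining an electron.
Tabulated electron affinity (kJ/mol): H 73, F 328, Cl 349, Te 190.
So from lowest to highest: H < Te < F < Cl.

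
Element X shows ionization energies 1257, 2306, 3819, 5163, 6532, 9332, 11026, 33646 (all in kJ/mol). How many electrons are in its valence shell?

Look for the largest jump between consecutive ionization energies: IE8/IE7 ≈ 3.1, far larger than any earlier ratio.
That jump marks the point where a core electron is being removed. So the atom has 7 valence electrons.

7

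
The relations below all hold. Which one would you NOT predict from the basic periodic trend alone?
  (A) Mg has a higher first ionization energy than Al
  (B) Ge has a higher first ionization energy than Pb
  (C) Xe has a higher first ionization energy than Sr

(A)

The general trend: first ionization energy increases across a period and decreases down a group.
(A) Mg (period 3, group 2) vs Al (period 3, group 13): the stated order contradicts the simple trend.
(B) Ge (period 4, group 14) vs Pb (period 6, group 14): the stated order agrees with the simple trend.
(C) Xe (period 5, group 18) vs Sr (period 5, group 2): the stated order agrees with the simple trend.
The exception is (A): Al's single 3p electron is easier to remove than one from Mg's filled 3s².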